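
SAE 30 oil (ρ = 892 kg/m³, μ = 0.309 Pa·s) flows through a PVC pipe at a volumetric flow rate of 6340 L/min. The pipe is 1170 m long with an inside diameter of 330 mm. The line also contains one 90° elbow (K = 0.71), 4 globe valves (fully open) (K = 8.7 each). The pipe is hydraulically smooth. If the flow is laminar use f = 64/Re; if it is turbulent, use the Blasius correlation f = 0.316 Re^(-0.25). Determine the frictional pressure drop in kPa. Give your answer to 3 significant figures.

ΔP ≈ 155 kPa

Q = 6340 L/min = 6340/60000 = 0.1057 m³/s.
Cross-sectional area A = πD²/4 = π(0.33)²/4 = 0.08553 m²; mean velocity V = Q/A = 0.1057/0.08553 = 1.235 m/s.
Reynolds number Re = ρVD/μ = 892 · 1.235 · 0.33 / 0.309 = 1177.
Re < 2300 → laminar flow, so f = 64/Re = 64/1177 = 0.05438 (the turbulent correlation is not needed).
Total minor-loss coefficient ΣK = 1·0.71 + 4·8.7 = 35.5.
ΔP = [f·L/D + ΣK]·(ρV²/2) = [0.05438·1170/0.33 + 35.5]·(892·1.235²/2) = [192.8 + 35.5]·680.7 = 1.554e+05 Pa.
ΔP = 1.554e+05 Pa = 155 kPa.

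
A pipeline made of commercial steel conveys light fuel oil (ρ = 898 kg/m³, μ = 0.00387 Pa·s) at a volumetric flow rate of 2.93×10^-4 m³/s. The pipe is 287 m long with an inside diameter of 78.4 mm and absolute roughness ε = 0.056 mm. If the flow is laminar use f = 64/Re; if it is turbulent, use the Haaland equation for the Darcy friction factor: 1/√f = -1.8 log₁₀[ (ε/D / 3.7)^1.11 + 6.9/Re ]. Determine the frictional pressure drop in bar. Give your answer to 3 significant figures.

ΔP ≈ 0.00351 bar

Cross-sectional area A = πD²/4 = π(0.0784)²/4 = 0.004827 m²; mean velocity V = Q/A = 0.000293/0.004827 = 0.06069 m/s.
Reynolds number Re = ρVD/μ = 898 · 0.06069 · 0.0784 / 0.00387 = 1104.
Re < 2300 → laminar flow, so f = 64/Re = 64/1104 = 0.05796 (the turbulent correlation is not needed).
Darcy-Weisbach: ΔP = f(L/D)(ρV²/2) = 0.05796·(287/0.0784)·(898·0.06069²/2) = 0.05796·3661·1.654 = 351 Pa.
ΔP = 351 Pa = 0.00351 bar.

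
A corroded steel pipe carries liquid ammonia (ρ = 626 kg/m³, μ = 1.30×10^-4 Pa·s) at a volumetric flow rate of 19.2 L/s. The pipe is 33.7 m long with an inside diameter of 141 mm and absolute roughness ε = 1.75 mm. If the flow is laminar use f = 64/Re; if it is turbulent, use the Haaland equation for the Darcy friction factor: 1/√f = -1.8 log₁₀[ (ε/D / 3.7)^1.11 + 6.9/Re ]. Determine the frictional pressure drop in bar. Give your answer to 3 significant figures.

ΔP ≈ 0.0463 bar

Q = 19.2 L/s = 19.2/1000 = 0.0192 m³/s.
Cross-sectional area A = πD²/4 = π(0.141)²/4 = 0.01561 m²; mean velocity V = Q/A = 0.0192/0.01561 = 1.23 m/s.
Reynolds number Re = ρVD/μ = 626 · 1.23 · 0.141 / 0.00013 = 8.349e+05.
Re > 4000 → turbulent. Relative roughness ε/D = 0.00175/0.141 = 0.0124. Haaland: 1/√f = -1.8 log₁₀[(0.0124/3.7)^1.11 + 6.9/8.349e+05] = -1.8 log₁₀[0.00179 + 8.26e-06] = 4.94, so f = 0.04097.
Darcy-Weisbach: ΔP = f(L/D)(ρV²/2) = 0.04097·(33.7/0.141)·(626·1.23²/2) = 0.04097·239·473.2 = 4635 Pa.
ΔP = 4635 Pa = 0.0463 bar.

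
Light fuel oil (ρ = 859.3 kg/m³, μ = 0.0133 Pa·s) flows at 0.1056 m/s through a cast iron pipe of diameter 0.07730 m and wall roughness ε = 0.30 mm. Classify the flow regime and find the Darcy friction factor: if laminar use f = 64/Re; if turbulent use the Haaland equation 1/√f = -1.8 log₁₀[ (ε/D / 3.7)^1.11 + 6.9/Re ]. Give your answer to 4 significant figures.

Re = ρVD/μ = 859.3·0.1056·0.0773/0.0133 = 527.4.
Re < 2300 → laminar, so f = 64/Re = 0.1214 (roughness is irrelevant in laminar flow).

f ≈ 0.1214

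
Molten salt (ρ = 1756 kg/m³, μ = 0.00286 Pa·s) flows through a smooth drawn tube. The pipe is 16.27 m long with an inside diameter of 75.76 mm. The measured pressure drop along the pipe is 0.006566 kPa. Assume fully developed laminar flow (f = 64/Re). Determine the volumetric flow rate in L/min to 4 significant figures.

Q ≈ 6.845 L/min

For laminar flow, f = 64/Re with Re = ρVD/μ, so Darcy-Weisbach reduces to ΔP = 32μLV/D². Solving for V: V = ΔP·D²/(32μL) = 6.566·(0.07576)²/(32·0.00286·16.27) = 0.02531 m/s.
Check: Re = ρVD/μ = 1756·0.02531·0.07576/0.00286 = 1177 < 2300, so the laminar assumption holds.
Q = V·A = 0.02531·(π/4·0.07576²) = 0.0001141 m³/s = 6.845 L/min.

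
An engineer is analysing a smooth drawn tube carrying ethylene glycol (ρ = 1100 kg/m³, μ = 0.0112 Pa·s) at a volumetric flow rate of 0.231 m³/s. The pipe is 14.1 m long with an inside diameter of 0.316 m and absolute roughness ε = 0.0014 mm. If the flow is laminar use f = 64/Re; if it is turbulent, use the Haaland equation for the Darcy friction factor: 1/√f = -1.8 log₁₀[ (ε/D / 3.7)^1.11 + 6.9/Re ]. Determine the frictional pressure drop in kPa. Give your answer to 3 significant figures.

ΔP ≈ 3.87 kPa

Cross-sectional area A = πD²/4 = π(0.316)²/4 = 0.07843 m²; mean velocity V = Q/A = 0.231/0.07843 = 2.945 m/s.
Reynolds number Re = ρVD/μ = 1100 · 2.945 · 0.316 / 0.0112 = 9.141e+04.
Re > 4000 → turbulent. Relative roughness ε/D = 1.4e-06/0.316 = 4.43e-06. Haaland: 1/√f = -1.8 log₁₀[(4.43e-06/3.7)^1.11 + 6.9/9.141e+04] = -1.8 log₁₀[2.67e-07 + 7.55e-05] = 7.417, so f = 0.01818.
Darcy-Weisbach: ΔP = f(L/D)(ρV²/2) = 0.01818·(14.1/0.316)·(1100·2.945²/2) = 0.01818·44.62·4772 = 3870 Pa.
ΔP = 3870 Pa = 3.87 kPa.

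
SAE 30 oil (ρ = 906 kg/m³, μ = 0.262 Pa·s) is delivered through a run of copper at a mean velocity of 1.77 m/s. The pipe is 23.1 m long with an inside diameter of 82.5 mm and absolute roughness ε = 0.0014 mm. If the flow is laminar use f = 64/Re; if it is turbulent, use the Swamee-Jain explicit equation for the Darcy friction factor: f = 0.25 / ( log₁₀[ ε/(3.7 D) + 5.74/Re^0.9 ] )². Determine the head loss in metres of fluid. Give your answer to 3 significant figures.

Reynolds number Re = ρVD/μ = 906 · 1.77 · 0.0825 / 0.262 = 505.
Re < 2300 → laminar flow, so f = 64/Re = 64/505 = 0.1267 (the turbulent correlation is not needed).
Darcy-Weisbach: ΔP = f(L/D)(ρV²/2) = 0.1267·(23.1/0.0825)·(906·1.77²/2) = 0.1267·280·1419 = 5.036e+04 Pa.
Head loss h_f = ΔP/(ρg) = 5.036e+04/(906·9.81) = 5.67 m.

h_f ≈ 5.67 m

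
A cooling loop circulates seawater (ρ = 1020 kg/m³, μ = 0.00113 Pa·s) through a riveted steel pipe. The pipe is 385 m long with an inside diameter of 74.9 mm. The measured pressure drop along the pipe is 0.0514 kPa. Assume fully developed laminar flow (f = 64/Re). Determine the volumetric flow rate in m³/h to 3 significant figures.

Q ≈ 0.329 m³/h

For laminar flow, f = 64/Re with Re = ρVD/μ, so Darcy-Weisbach reduces to ΔP = 32μLV/D². Solving for V: V = ΔP·D²/(32μL) = 51.4·(0.0749)²/(32·0.00113·385) = 0.02071 m/s.
Check: Re = ρVD/μ = 1020·0.02071·0.0749/0.00113 = 1400 < 2300, so the laminar assumption holds.
Q = V·A = 0.02071·(π/4·0.0749²) = 9.126e-05 m³/s = 0.329 m³/h.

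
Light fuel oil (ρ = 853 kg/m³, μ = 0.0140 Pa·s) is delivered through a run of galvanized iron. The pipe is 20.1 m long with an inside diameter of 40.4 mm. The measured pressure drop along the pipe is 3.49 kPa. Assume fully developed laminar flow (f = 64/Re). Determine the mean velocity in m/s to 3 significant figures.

V ≈ 0.633 m/s

For laminar flow, f = 64/Re with Re = ρVD/μ, so Darcy-Weisbach reduces to ΔP = 32μLV/D². Solving for V: V = ΔP·D²/(32μL) = 3490·(0.0404)²/(32·0.014·20.1) = 0.6326 m/s.
Check: Re = ρVD/μ = 853·0.6326·0.0404/0.014 = 1557 < 2300, so the laminar assumption holds.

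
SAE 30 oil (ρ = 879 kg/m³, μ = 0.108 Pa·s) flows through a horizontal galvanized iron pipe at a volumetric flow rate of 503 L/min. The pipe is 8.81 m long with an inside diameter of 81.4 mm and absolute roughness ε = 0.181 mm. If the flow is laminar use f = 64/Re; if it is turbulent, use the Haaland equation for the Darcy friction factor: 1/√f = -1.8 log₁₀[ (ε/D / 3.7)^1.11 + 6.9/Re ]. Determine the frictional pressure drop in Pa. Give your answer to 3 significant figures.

ΔP ≈ 7400 Pa

Q = 503 L/min = 503/60000 = 0.008383 m³/s.
Cross-sectional area A = πD²/4 = π(0.0814)²/4 = 0.005204 m²; mean velocity V = Q/A = 0.008383/0.005204 = 1.611 m/s.
Reynolds number Re = ρVD/μ = 879 · 1.611 · 0.0814 / 0.108 = 1067.
Re < 2300 → laminar flow, so f = 64/Re = 64/1067 = 0.05997 (the turbulent correlation is not needed).
Darcy-Weisbach: ΔP = f(L/D)(ρV²/2) = 0.05997·(8.81/0.0814)·(879·1.611²/2) = 0.05997·108.2·1141 = 7403 Pa.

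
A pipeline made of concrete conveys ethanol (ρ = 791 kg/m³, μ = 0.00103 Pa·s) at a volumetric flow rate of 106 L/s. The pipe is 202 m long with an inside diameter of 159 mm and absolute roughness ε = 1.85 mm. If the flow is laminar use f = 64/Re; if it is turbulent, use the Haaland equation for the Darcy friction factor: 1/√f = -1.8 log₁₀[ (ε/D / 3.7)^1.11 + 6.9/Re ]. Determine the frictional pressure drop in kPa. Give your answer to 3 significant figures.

ΔP ≈ 574 kPa

Q = 106 L/s = 106/1000 = 0.106 m³/s.
Cross-sectional area A = πD²/4 = π(0.159)²/4 = 0.01986 m²; mean velocity V = Q/A = 0.106/0.01986 = 5.339 m/s.
Reynolds number Re = ρVD/μ = 791 · 5.339 · 0.159 / 0.00103 = 6.519e+05.
Re > 4000 → turbulent. Relative roughness ε/D = 0.00185/0.159 = 0.0116. Haaland: 1/√f = -1.8 log₁₀[(0.0116/3.7)^1.11 + 6.9/6.519e+05] = -1.8 log₁₀[0.00167 + 1.06e-05] = 4.995, so f = 0.04008.
Darcy-Weisbach: ΔP = f(L/D)(ρV²/2) = 0.04008·(202/0.159)·(791·5.339²/2) = 0.04008·1270·1.127e+04 = 5.74e+05 Pa.
ΔP = 5.74e+05 Pa = 574 kPa.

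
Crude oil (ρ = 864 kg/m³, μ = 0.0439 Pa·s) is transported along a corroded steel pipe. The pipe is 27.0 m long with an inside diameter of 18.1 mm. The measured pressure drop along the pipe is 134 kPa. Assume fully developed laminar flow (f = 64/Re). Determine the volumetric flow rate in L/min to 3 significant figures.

For laminar flow, f = 64/Re with Re = ρVD/μ, so Darcy-Weisbach reduces to ΔP = 32μLV/D². Solving for V: V = ΔP·D²/(32μL) = 1.34e+05·(0.0181)²/(32·0.0439·27) = 1.157 m/s.
Check: Re = ρVD/μ = 864·1.157·0.0181/0.0439 = 412.3 < 2300, so the laminar assumption holds.
Q = V·A = 1.157·(π/4·0.0181²) = 0.0002978 m³/s = 17.9 L/min.

Q ≈ 17.9 L/min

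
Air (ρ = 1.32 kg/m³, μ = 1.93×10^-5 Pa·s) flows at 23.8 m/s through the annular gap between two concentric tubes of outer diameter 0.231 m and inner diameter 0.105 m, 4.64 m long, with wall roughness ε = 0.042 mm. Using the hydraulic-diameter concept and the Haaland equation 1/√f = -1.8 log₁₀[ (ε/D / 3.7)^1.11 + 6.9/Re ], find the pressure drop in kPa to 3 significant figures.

Hydraulic diameter D_h = 4A/P = D_o - D_i = 0.231 - 0.105 = 0.126 m.
Re = ρVD_h/μ = 1.32·23.8·0.126/1.93e-05 = 2.051e+05.
ε/D_h = 4.2e-05/0.126 = 0.000333; Haaland gives 1/√f = -1.8 log₁₀[3.23e-05+3.36e-05] = 7.525, so f = 0.01766.
ΔP = f(L/D_h)(ρV²/2) = 0.01766·4.64/0.126·373.9 = 243.1 Pa.
ΔP = 0.243 kPa.

ΔP ≈ 0.243 kPa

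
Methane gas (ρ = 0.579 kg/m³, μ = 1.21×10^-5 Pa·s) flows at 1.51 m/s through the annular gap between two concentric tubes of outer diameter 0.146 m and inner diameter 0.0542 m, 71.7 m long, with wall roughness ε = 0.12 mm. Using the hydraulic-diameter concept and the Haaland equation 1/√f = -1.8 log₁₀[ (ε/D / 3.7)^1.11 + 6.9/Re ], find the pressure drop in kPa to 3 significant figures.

ΔP ≈ 0.0186 kPa

Hydraulic diameter D_h = 4A/P = D_o - D_i = 0.146 - 0.0542 = 0.0918 m.
Re = ρVD_h/μ = 0.579·1.51·0.0918/1.21e-05 = 6633.
ε/D_h = 0.00012/0.0918 = 0.00131; Haaland gives 1/√f = -1.8 log₁₀[0.000147+0.00104] = 5.266, so f = 0.03607.
ΔP = f(L/D_h)(ρV²/2) = 0.03607·71.7/0.0918·0.6601 = 18.59 Pa.
ΔP = 0.0186 kPa.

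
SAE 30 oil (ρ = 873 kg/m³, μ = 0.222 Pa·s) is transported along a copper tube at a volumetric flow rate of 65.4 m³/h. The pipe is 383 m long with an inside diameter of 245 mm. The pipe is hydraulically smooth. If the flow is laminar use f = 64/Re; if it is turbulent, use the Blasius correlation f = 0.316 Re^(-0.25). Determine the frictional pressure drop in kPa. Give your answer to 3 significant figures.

Q = 65.4 m³/h = 65.4/3600 = 0.01817 m³/s.
Cross-sectional area A = πD²/4 = π(0.245)²/4 = 0.04714 m²; mean velocity V = Q/A = 0.01817/0.04714 = 0.3853 m/s.
Reynolds number Re = ρVD/μ = 873 · 0.3853 · 0.245 / 0.222 = 371.3.
Re < 2300 → laminar flow, so f = 64/Re = 64/371.3 = 0.1724 (the turbulent correlation is not needed).
Darcy-Weisbach: ΔP = f(L/D)(ρV²/2) = 0.1724·(383/0.245)·(873·0.3853²/2) = 0.1724·1563·64.82 = 1.747e+04 Pa.
ΔP = 1.747e+04 Pa = 17.5 kPa.

ΔP ≈ 17.5 kPa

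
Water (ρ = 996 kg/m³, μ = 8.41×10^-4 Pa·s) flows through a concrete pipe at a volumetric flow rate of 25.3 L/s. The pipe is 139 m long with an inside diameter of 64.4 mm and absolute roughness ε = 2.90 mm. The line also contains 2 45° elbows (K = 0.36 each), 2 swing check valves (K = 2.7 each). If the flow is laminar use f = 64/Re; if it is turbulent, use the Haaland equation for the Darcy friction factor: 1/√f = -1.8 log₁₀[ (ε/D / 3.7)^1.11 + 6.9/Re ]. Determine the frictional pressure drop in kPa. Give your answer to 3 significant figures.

ΔP ≈ 4620 kPa

Q = 25.3 L/s = 25.3/1000 = 0.0253 m³/s.
Cross-sectional area A = πD²/4 = π(0.0644)²/4 = 0.003257 m²; mean velocity V = Q/A = 0.0253/0.003257 = 7.767 m/s.
Reynolds number Re = ρVD/μ = 996 · 7.767 · 0.0644 / 0.000841 = 5.924e+05.
Re > 4000 → turbulent. Relative roughness ε/D = 0.0029/0.0644 = 0.045. Haaland: 1/√f = -1.8 log₁₀[(0.045/3.7)^1.11 + 6.9/5.924e+05] = -1.8 log₁₀[0.00749 + 1.16e-05] = 3.824, so f = 0.06837.
Total minor-loss coefficient ΣK = 2·0.36 + 2·2.7 = 6.12.
ΔP = [f·L/D + ΣK]·(ρV²/2) = [0.06837·139/0.0644 + 6.12]·(996·7.767²/2) = [147.6 + 6.12]·3.004e+04 = 4.618e+06 Pa.
ΔP = 4.618e+06 Pa = 4620 kPa.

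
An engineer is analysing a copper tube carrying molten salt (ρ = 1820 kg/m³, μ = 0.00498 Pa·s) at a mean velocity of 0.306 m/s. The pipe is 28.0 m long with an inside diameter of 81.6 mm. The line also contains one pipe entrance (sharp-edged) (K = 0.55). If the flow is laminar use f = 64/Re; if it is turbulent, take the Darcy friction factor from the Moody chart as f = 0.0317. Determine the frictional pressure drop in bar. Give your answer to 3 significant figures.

Reynolds number Re = ρVD/μ = 1820 · 0.306 · 0.0816 / 0.00498 = 9125.
Re > 4000 → turbulent; use the Moody-chart value f = 0.0317.
Total minor-loss coefficient ΣK = 1·0.55 = 0.55.
ΔP = [f·L/D + ΣK]·(ρV²/2) = [0.0317·28/0.0816 + 0.55]·(1820·0.306²/2) = [10.88 + 0.55]·85.21 = 973.7 Pa.
ΔP = 973.7 Pa = 0.00974 bar.

ΔP ≈ 0.00974 bar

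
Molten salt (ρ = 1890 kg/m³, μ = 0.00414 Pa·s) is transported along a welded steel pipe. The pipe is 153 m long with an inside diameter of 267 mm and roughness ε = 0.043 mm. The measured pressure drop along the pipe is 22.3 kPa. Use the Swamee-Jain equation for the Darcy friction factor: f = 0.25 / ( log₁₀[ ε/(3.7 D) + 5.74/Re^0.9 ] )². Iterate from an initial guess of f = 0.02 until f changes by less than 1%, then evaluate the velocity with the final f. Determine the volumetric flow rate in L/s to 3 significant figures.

Rearranging Darcy-Weisbach: V = √(2·ΔP·D/(f·L·ρ)). With ε/D = 4.3e-05/0.267 = 0.000161, iterate starting from f = 0.02:
  f = 0.02 → V = √(2·2.23e+04·0.267/(0.02·153·1890)) = 1.435 m/s; Re = ρVD/μ = 1.749e+05; f → 0.01718
  f = 0.01718 → V = 1.548 m/s; Re = 1.887e+05; f → 0.01699
  f = 0.01699 → V = 1.557 m/s; Re = 1.897e+05; f → 0.01698
Converged (Δf/f < 1%). With the final f = 0.01698: V = √(2·2.23e+04·0.267/(0.01698·153·1890)) = 1.557 m/s.
Q = V·A = 1.557·(π/4·0.267²) = 0.08719 m³/s = 87.2 L/s.

Q ≈ 87.2 L/s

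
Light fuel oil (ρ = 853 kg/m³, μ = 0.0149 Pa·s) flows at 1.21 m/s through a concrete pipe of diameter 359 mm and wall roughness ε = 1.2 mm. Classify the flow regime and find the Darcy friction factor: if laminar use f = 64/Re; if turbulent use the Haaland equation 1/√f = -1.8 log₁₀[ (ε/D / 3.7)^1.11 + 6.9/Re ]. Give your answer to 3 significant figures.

f ≈ 0.0310

Re = ρVD/μ = 853·1.21·0.359/0.0149 = 2.487e+04.
Re > 4000 → turbulent. ε/D = 0.0012/0.359 = 0.00334; Haaland: 1/√f = -1.8 log₁₀[0.000418 + 0.000277] = 5.684, so f = 0.03095.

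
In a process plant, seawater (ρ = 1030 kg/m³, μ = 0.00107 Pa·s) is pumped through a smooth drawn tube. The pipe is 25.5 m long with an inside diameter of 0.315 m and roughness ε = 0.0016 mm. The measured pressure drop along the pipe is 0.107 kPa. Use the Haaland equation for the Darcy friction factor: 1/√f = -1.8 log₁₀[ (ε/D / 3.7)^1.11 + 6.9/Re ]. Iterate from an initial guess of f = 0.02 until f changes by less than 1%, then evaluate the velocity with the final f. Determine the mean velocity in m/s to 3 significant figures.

Rearranging Darcy-Weisbach: V = √(2·ΔP·D/(f·L·ρ)). With ε/D = 1.6e-06/0.315 = 5.08e-06, iterate starting from f = 0.02:
  f = 0.02 → V = √(2·107·0.315/(0.02·25.5·1030)) = 0.3582 m/s; Re = ρVD/μ = 1.086e+05; f → 0.01754
  f = 0.01754 → V = 0.3825 m/s; Re = 1.16e+05; f → 0.0173
  f = 0.0173 → V = 0.3851 m/s; Re = 1.168e+05; f → 0.01728
Converged (Δf/f < 1%). With the final f = 0.01728: V = √(2·107·0.315/(0.01728·25.5·1030)) = 0.3854 m/s.

V ≈ 0.385 m/s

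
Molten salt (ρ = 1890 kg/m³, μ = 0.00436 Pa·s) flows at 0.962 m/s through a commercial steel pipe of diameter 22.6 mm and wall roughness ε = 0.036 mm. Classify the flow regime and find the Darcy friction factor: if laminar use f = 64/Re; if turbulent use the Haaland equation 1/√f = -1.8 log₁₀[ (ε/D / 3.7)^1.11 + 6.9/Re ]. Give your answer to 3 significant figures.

f ≈ 0.0334

Re = ρVD/μ = 1890·0.962·0.0226/0.00436 = 9425.
Re > 4000 → turbulent. ε/D = 3.6e-05/0.0226 = 0.00159; Haaland: 1/√f = -1.8 log₁₀[0.000184 + 0.000732] = 5.469, so f = 0.03344.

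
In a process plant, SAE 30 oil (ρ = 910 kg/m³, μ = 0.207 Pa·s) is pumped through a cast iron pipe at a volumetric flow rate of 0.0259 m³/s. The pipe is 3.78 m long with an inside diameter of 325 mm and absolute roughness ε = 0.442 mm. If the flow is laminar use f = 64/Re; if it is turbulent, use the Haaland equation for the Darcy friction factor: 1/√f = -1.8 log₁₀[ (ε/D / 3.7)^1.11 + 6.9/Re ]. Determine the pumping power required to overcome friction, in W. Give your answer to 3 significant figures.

P ≈ 1.92 W

Cross-sectional area A = πD²/4 = π(0.325)²/4 = 0.08296 m²; mean velocity V = Q/A = 0.0259/0.08296 = 0.3122 m/s.
Reynolds number Re = ρVD/μ = 910 · 0.3122 · 0.325 / 0.207 = 446.1.
Re < 2300 → laminar flow, so f = 64/Re = 64/446.1 = 0.1435 (the turbulent correlation is not needed).
Darcy-Weisbach: ΔP = f(L/D)(ρV²/2) = 0.1435·(3.78/0.325)·(910·0.3122²/2) = 0.1435·11.63·44.35 = 74.01 Pa.
Pumping power P = QΔP = 0.0259·74.01 = 1.917 W = 1.92 W.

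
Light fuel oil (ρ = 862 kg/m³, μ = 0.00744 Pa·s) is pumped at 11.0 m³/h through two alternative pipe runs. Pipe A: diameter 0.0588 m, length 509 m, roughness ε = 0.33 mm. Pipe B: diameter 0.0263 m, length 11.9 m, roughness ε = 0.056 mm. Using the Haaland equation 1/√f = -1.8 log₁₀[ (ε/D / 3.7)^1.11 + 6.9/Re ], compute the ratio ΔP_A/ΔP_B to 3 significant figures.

ΔP_A/ΔP_B ≈ 1.00

Pipe A: V = Q/A = 0.003056/0.002715 = 1.125 m/s; Re = 7666; ε/D = 0.00561; Haaland → f = 0.03981; ΔP_A = f(L/D)(ρV²/2) = 1.881e+05 Pa.
Pipe B: V = Q/A = 0.003056/0.0005433 = 5.625 m/s; Re = 1.714e+04; ε/D = 0.00213; Haaland → f = 0.03046; ΔP_B = f(L/D)(ρV²/2) = 1.879e+05 Pa.
ΔP_A/ΔP_B = 1.881e+05/1.879e+05 = 1.00.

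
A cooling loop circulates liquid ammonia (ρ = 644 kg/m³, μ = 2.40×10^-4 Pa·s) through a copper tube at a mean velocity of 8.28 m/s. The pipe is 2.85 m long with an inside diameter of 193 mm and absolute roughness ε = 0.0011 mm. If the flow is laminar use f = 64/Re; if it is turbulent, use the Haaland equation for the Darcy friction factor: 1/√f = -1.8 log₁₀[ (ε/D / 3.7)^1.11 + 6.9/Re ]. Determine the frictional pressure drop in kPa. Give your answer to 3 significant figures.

Reynolds number Re = ρVD/μ = 644 · 8.28 · 0.193 / 0.00024 = 4.288e+06.
Re > 4000 → turbulent. Relative roughness ε/D = 1.1e-06/0.193 = 5.7e-06. Haaland: 1/√f = -1.8 log₁₀[(5.7e-06/3.7)^1.11 + 6.9/4.288e+06] = -1.8 log₁₀[3.53e-07 + 1.61e-06] = 10.27, so f = 0.009476.
Darcy-Weisbach: ΔP = f(L/D)(ρV²/2) = 0.009476·(2.85/0.193)·(644·8.28²/2) = 0.009476·14.77·2.208e+04 = 3089 Pa.
ΔP = 3089 Pa = 3.09 kPa.

ΔP ≈ 3.09 kPa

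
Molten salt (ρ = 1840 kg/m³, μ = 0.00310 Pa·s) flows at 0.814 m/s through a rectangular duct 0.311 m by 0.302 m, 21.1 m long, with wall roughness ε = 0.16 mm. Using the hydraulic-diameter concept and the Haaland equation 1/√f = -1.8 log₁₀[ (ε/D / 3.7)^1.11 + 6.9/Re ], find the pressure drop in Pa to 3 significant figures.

Hydraulic diameter D_h = 4A/P = 4·(0.311·0.302)/(2·(0.311+0.302)) = 0.3757/1.226 = 0.3064 m.
Re = ρVD_h/μ = 1840·0.814·0.3064/0.0031 = 1.481e+05.
ε/D_h = 0.00016/0.3064 = 0.000522; Haaland gives 1/√f = -1.8 log₁₀[5.32e-05+4.66e-05] = 7.201, so f = 0.01928.
ΔP = f(L/D_h)(ρV²/2) = 0.01928·21.1/0.3064·609.6 = 809.4 Pa.

ΔP ≈ 809 Pa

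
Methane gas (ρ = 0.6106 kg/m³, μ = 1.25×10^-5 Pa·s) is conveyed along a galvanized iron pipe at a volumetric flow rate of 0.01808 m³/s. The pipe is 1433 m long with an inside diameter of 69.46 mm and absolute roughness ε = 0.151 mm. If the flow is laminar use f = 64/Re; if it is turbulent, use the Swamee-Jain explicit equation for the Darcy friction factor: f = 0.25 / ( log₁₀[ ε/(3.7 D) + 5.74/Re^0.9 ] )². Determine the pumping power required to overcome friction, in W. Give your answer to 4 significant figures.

P ≈ 81.64 W

Cross-sectional area A = πD²/4 = π(0.06946)²/4 = 0.003789 m²; mean velocity V = Q/A = 0.01808/0.003789 = 4.771 m/s.
Reynolds number Re = ρVD/μ = 0.6106 · 4.771 · 0.06946 / 1.25e-05 = 1.619e+04.
Re > 4000 → turbulent. Relative roughness ε/D = 0.000151/0.06946 = 0.00217. Swamee-Jain: f = 0.25/(log₁₀[0.00217/3.7 + 5.74/1.619e+04^0.9])² = 0.25/(log₁₀[0.000588 + 0.000935])² = 0.25/(-2.818)² = 0.03149.
Darcy-Weisbach: ΔP = f(L/D)(ρV²/2) = 0.03149·(1433/0.06946)·(0.6106·4.771²/2) = 0.03149·2.063e+04·6.95 = 4516 Pa.
Pumping power P = QΔP = 0.01808·4516 = 81.641 W = 81.64 W.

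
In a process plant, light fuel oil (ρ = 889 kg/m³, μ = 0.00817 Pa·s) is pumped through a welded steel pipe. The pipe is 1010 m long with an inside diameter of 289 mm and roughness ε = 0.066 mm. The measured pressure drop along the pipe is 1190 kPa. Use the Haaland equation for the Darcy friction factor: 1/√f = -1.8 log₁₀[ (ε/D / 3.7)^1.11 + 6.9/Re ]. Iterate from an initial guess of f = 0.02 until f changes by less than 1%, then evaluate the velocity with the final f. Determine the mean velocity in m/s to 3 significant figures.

V ≈ 6.72 m/s

Rearranging Darcy-Weisbach: V = √(2·ΔP·D/(f·L·ρ)). With ε/D = 6.6e-05/0.289 = 0.000228, iterate starting from f = 0.02:
  f = 0.02 → V = √(2·1.19e+06·0.289/(0.02·1010·889)) = 6.189 m/s; Re = ρVD/μ = 1.946e+05; f → 0.01712
  f = 0.01712 → V = 6.69 m/s; Re = 2.104e+05; f → 0.01695
Converged (Δf/f < 1%). With the final f = 0.01695: V = √(2·1.19e+06·0.289/(0.01695·1010·889)) = 6.723 m/s.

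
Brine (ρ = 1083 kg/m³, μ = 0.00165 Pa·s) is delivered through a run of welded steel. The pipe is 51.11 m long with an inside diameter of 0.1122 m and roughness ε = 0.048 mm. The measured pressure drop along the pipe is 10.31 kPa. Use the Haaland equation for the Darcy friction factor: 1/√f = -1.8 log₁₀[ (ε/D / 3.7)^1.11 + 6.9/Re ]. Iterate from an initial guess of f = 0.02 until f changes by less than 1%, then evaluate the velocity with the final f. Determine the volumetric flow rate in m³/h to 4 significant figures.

Q ≈ 52.02 m³/h

Rearranging Darcy-Weisbach: V = √(2·ΔP·D/(f·L·ρ)). With ε/D = 4.8e-05/0.1122 = 0.000428, iterate starting from f = 0.02:
  f = 0.02 → V = √(2·1.031e+04·0.1122/(0.02·51.11·1083)) = 1.446 m/s; Re = ρVD/μ = 1.065e+05; f → 0.0196
  f = 0.0196 → V = 1.46 m/s; Re = 1.076e+05; f → 0.01957
Converged (Δf/f < 1%). With the final f = 0.01957: V = √(2·1.031e+04·0.1122/(0.01957·51.11·1083)) = 1.461 m/s.
Q = V·A = 1.461·(π/4·0.1122²) = 0.01445 m³/s = 52.02 m³/h.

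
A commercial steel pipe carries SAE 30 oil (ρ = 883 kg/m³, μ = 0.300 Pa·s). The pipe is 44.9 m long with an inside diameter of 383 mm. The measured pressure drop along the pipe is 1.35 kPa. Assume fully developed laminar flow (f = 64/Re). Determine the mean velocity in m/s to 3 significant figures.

For laminar flow, f = 64/Re with Re = ρVD/μ, so Darcy-Weisbach reduces to ΔP = 32μLV/D². Solving for V: V = ΔP·D²/(32μL) = 1350·(0.383)²/(32·0.3·44.9) = 0.4594 m/s.
Check: Re = ρVD/μ = 883·0.4594·0.383/0.3 = 517.9 < 2300, so the laminar assumption holds.

V ≈ 0.459 m/s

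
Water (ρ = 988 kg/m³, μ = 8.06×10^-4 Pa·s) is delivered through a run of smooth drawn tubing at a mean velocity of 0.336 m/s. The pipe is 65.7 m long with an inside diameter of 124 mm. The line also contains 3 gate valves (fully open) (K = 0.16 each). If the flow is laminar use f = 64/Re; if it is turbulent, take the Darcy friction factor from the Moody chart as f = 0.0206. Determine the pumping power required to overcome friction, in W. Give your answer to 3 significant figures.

Reynolds number Re = ρVD/μ = 988 · 0.336 · 0.124 / 0.000806 = 5.107e+04.
Re > 4000 → turbulent; use the Moody-chart value f = 0.0206.
Total minor-loss coefficient ΣK = 3·0.16 = 0.48.
ΔP = [f·L/D + ΣK]·(ρV²/2) = [0.0206·65.7/0.124 + 0.48]·(988·0.336²/2) = [10.91 + 0.48]·55.77 = 635.5 Pa.
Q = V·A = 0.336·0.01208 = 0.004058 m³/s.
Pumping power P = QΔP = 0.004058·635.5 = 2.579 W = 2.58 W.

P ≈ 2.58 W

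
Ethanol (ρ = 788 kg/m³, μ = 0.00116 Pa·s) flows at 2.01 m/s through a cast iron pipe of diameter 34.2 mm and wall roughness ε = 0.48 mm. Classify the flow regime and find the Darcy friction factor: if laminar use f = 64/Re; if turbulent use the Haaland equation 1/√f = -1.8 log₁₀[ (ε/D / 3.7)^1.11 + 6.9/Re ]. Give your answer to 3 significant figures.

Re = ρVD/μ = 788·2.01·0.0342/0.00116 = 4.67e+04.
Re > 4000 → turbulent. ε/D = 0.00048/0.0342 = 0.014; Haaland: 1/√f = -1.8 log₁₀[0.00205 + 0.000148] = 4.783, so f = 0.04371.

f ≈ 0.0437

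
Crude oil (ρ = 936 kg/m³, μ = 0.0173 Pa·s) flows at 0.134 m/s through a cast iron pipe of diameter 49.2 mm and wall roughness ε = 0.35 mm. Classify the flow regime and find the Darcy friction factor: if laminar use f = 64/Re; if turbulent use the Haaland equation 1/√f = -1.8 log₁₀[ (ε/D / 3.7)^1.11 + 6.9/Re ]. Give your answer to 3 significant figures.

Re = ρVD/μ = 936·0.134·0.0492/0.0173 = 356.7.
Re < 2300 → laminar, so f = 64/Re = 0.1794 (roughness is irrelevant in laminar flow).

f ≈ 0.179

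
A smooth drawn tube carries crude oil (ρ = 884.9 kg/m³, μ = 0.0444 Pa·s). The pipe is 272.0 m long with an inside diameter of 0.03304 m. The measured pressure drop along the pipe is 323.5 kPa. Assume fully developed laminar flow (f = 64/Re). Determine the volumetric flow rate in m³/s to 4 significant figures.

For laminar flow, f = 64/Re with Re = ρVD/μ, so Darcy-Weisbach reduces to ΔP = 32μLV/D². Solving for V: V = ΔP·D²/(32μL) = 3.235e+05·(0.03304)²/(32·0.0444·272) = 0.9138 m/s.
Check: Re = ρVD/μ = 884.9·0.9138·0.03304/0.0444 = 601.7 < 2300, so the laminar assumption holds.
Q = V·A = 0.9138·(π/4·0.03304²) = 0.0007835 m³/s = 7.835×10^-4 m³/s.

Q ≈ 7.835×10^-4 m³/s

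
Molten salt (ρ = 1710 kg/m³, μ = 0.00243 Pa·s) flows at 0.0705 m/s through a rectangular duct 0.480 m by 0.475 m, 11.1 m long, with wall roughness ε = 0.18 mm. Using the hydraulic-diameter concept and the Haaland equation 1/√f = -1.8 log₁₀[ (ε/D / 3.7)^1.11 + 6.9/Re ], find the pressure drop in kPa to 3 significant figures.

ΔP ≈ 0.00251 kPa

Hydraulic diameter D_h = 4A/P = 4·(0.48·0.475)/(2·(0.48+0.475)) = 0.912/1.91 = 0.4775 m.
Re = ρVD_h/μ = 1710·0.0705·0.4775/0.00243 = 2.369e+04.
ε/D_h = 0.00018/0.4775 = 0.000377; Haaland gives 1/√f = -1.8 log₁₀[3.71e-05+0.000291] = 6.271, so f = 0.02543.
ΔP = f(L/D_h)(ρV²/2) = 0.02543·11.1/0.4775·4.25 = 2.512 Pa.
ΔP = 0.00251 kPa.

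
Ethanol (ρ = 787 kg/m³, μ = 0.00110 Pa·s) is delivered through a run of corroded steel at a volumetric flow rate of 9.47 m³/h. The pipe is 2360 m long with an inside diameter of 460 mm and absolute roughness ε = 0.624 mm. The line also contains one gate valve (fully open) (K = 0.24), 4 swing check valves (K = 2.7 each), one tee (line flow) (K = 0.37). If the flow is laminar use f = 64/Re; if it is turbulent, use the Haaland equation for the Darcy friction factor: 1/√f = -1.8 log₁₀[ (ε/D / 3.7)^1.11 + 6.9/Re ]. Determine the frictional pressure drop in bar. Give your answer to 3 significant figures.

Q = 9.47 m³/h = 9.47/3600 = 0.002631 m³/s.
Cross-sectional area A = πD²/4 = π(0.46)²/4 = 0.1662 m²; mean velocity V = Q/A = 0.002631/0.1662 = 0.01583 m/s.
Reynolds number Re = ρVD/μ = 787 · 0.01583 · 0.46 / 0.0011 = 5209.
Re > 4000 → turbulent. Relative roughness ε/D = 0.000624/0.46 = 0.00136. Haaland: 1/√f = -1.8 log₁₀[(0.00136/3.7)^1.11 + 6.9/5209] = -1.8 log₁₀[0.000154 + 0.00132] = 5.095, so f = 0.03853.
Total minor-loss coefficient ΣK = 1·0.24 + 4·2.7 + 1·0.37 = 11.4.
ΔP = [f·L/D + ΣK]·(ρV²/2) = [0.03853·2360/0.46 + 11.4]·(787·0.01583²/2) = [197.7 + 11.4]·0.09859 = 20.61 Pa.
ΔP = 20.61 Pa = 2.06×10^-4 bar.

ΔP ≈ 2.06×10^-4 bar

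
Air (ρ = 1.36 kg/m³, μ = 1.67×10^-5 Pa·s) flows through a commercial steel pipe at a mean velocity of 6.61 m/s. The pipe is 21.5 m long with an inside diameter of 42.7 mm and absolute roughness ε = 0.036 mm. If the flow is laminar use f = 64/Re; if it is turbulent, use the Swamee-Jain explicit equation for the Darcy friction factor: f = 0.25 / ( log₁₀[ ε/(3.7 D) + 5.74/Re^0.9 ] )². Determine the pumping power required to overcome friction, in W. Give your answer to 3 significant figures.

Reynolds number Re = ρVD/μ = 1.36 · 6.61 · 0.0427 / 1.67e-05 = 2.299e+04.
Re > 4000 → turbulent. Relative roughness ε/D = 3.6e-05/0.0427 = 0.000843. Swamee-Jain: f = 0.25/(log₁₀[0.000843/3.7 + 5.74/2.299e+04^0.9])² = 0.25/(log₁₀[0.000228 + 0.000682])² = 0.25/(-3.041)² = 0.02703.
Darcy-Weisbach: ΔP = f(L/D)(ρV²/2) = 0.02703·(21.5/0.0427)·(1.36·6.61²/2) = 0.02703·503.5·29.71 = 404.4 Pa.
Q = V·A = 6.61·0.001432 = 0.009466 m³/s.
Pumping power P = QΔP = 0.009466·404.4 = 3.828 W = 3.83 W.

P ≈ 3.83 W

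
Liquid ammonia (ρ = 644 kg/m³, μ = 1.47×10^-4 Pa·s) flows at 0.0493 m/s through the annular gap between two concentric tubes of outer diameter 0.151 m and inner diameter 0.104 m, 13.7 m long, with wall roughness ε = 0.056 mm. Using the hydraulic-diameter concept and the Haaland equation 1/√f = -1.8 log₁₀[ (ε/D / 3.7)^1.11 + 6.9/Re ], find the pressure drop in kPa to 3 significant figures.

ΔP ≈ 0.00737 kPa

Hydraulic diameter D_h = 4A/P = D_o - D_i = 0.151 - 0.104 = 0.047 m.
Re = ρVD_h/μ = 644·0.0493·0.047/0.000147 = 1.015e+04.
ε/D_h = 5.6e-05/0.047 = 0.00119; Haaland gives 1/√f = -1.8 log₁₀[0.000133+0.00068] = 5.562, so f = 0.03232.
ΔP = f(L/D_h)(ρV²/2) = 0.03232·13.7/0.047·0.7826 = 7.374 Pa.
ΔP = 0.00737 kPa.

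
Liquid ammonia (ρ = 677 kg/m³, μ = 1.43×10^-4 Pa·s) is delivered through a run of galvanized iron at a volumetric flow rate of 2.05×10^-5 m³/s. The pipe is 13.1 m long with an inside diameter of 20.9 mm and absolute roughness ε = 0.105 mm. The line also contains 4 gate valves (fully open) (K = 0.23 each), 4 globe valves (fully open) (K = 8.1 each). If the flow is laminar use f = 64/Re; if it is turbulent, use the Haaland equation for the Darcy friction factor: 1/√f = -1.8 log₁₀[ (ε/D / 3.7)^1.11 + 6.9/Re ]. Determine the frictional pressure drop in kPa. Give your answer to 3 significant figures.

Cross-sectional area A = πD²/4 = π(0.0209)²/4 = 0.0003431 m²; mean velocity V = Q/A = 2.05e-05/0.0003431 = 0.05975 m/s.
Reynolds number Re = ρVD/μ = 677 · 0.05975 · 0.0209 / 0.000143 = 5912.
Re > 4000 → turbulent. Relative roughness ε/D = 0.000105/0.0209 = 0.00502. Haaland: 1/√f = -1.8 log₁₀[(0.00502/3.7)^1.11 + 6.9/5912] = -1.8 log₁₀[0.000657 + 0.00117] = 4.93, so f = 0.04114.
Total minor-loss coefficient ΣK = 4·0.23 + 4·8.1 = 33.3.
ΔP = [f·L/D + ΣK]·(ρV²/2) = [0.04114·13.1/0.0209 + 33.3]·(677·0.05975²/2) = [25.79 + 33.3]·1.209 = 71.44 Pa.
ΔP = 71.44 Pa = 0.0714 kPa.

ΔP ≈ 0.0714 kPa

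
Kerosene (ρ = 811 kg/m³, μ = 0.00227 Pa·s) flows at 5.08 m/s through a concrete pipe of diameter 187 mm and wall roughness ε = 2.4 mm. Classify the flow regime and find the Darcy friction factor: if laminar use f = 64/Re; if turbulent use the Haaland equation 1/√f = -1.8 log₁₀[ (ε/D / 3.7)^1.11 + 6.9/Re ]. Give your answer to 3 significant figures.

f ≈ 0.0415

Re = ρVD/μ = 811·5.08·0.187/0.00227 = 3.394e+05.
Re > 4000 → turbulent. ε/D = 0.0024/0.187 = 0.0128; Haaland: 1/√f = -1.8 log₁₀[0.00186 + 2.03e-05] = 4.906, so f = 0.04154.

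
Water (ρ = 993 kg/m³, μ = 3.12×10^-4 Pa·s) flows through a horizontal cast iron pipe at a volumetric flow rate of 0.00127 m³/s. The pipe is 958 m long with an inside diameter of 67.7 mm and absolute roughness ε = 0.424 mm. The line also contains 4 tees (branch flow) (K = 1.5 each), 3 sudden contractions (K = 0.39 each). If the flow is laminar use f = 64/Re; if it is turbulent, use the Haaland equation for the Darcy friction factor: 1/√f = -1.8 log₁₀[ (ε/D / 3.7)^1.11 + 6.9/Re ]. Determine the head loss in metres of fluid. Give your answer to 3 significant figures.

h_f ≈ 3.06 m

Cross-sectional area A = πD²/4 = π(0.0677)²/4 = 0.0036 m²; mean velocity V = Q/A = 0.00127/0.0036 = 0.3528 m/s.
Reynolds number Re = ρVD/μ = 993 · 0.3528 · 0.0677 / 0.000312 = 7.602e+04.
Re > 4000 → turbulent. Relative roughness ε/D = 0.000424/0.0677 = 0.00626. Haaland: 1/√f = -1.8 log₁₀[(0.00626/3.7)^1.11 + 6.9/7.602e+04] = -1.8 log₁₀[0.000839 + 9.08e-05] = 5.457, so f = 0.03358.
Total minor-loss coefficient ΣK = 4·1.5 + 3·0.39 = 7.17.
ΔP = [f·L/D + ΣK]·(ρV²/2) = [0.03358·958/0.0677 + 7.17]·(993·0.3528²/2) = [475.2 + 7.17]·61.8 = 2.981e+04 Pa.
Head loss h_f = ΔP/(ρg) = 2.981e+04/(993·9.81) = 3.06 m.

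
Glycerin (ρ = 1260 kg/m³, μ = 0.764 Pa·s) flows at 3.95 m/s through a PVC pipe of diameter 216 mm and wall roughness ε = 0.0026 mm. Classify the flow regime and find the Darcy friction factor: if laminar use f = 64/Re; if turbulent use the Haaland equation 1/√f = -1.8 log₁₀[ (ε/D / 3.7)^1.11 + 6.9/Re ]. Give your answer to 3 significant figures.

Re = ρVD/μ = 1260·3.95·0.216/0.764 = 1407.
Re < 2300 → laminar, so f = 64/Re = 0.04548 (roughness is irrelevant in laminar flow).

f ≈ 0.0455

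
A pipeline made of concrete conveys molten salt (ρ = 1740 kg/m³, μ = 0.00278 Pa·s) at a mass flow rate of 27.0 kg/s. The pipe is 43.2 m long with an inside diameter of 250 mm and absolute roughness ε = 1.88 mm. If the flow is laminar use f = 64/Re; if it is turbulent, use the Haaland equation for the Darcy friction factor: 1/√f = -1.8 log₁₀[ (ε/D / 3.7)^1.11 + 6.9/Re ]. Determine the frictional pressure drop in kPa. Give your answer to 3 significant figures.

A = πD²/4 = π(0.25)²/4 = 0.04909 m²; mean velocity V = ṁ/(ρA) = 27/(1740 · 0.04909) = 0.3161 m/s.
Reynolds number Re = ρVD/μ = 1740 · 0.3161 · 0.25 / 0.00278 = 4.946e+04.
Re > 4000 → turbulent. Relative roughness ε/D = 0.00188/0.25 = 0.00752. Haaland: 1/√f = -1.8 log₁₀[(0.00752/3.7)^1.11 + 6.9/4.946e+04] = -1.8 log₁₀[0.00103 + 0.000139] = 5.279, so f = 0.03588.
Darcy-Weisbach: ΔP = f(L/D)(ρV²/2) = 0.03588·(43.2/0.25)·(1740·0.3161²/2) = 0.03588·172.8·86.94 = 539.1 Pa.
ΔP = 539.1 Pa = 0.539 kPa.

ΔP ≈ 0.539 kPa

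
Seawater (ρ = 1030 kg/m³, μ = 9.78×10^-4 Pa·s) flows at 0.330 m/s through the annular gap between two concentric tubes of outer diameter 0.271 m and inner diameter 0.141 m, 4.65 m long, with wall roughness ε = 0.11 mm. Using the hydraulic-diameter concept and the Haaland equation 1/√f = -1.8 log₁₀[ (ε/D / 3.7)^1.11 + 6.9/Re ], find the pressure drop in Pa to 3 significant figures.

ΔP ≈ 47.4 Pa

Hydraulic diameter D_h = 4A/P = D_o - D_i = 0.271 - 0.141 = 0.13 m.
Re = ρVD_h/μ = 1030·0.33·0.13/0.000978 = 4.518e+04.
ε/D_h = 0.00011/0.13 = 0.000846; Haaland gives 1/√f = -1.8 log₁₀[9.09e-05+0.000153] = 6.504, so f = 0.02364.
ΔP = f(L/D_h)(ρV²/2) = 0.02364·4.65/0.13·56.08 = 47.43 Pa.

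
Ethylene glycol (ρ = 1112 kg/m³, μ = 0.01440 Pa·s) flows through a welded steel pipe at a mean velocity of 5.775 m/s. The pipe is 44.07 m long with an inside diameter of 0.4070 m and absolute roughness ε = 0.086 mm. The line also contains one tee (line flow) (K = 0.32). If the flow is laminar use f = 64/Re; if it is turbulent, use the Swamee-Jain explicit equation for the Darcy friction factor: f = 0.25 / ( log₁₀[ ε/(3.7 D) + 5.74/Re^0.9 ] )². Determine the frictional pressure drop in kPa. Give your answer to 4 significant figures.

Reynolds number Re = ρVD/μ = 1112 · 5.775 · 0.407 / 0.0144 = 1.815e+05.
Re > 4000 → turbulent. Relative roughness ε/D = 8.6e-05/0.407 = 0.000211. Swamee-Jain: f = 0.25/(log₁₀[0.000211/3.7 + 5.74/1.815e+05^0.9])² = 0.25/(log₁₀[5.71e-05 + 0.000106])² = 0.25/(-3.787)² = 0.01743.
Total minor-loss coefficient ΣK = 1·0.32 = 0.32.
ΔP = [f·L/D + ΣK]·(ρV²/2) = [0.01743·44.07/0.407 + 0.32]·(1112·5.775²/2) = [1.887 + 0.32]·1.854e+04 = 4.093e+04 Pa.
ΔP = 4.093e+04 Pa = 40.93 kPa.

ΔP ≈ 40.93 kPa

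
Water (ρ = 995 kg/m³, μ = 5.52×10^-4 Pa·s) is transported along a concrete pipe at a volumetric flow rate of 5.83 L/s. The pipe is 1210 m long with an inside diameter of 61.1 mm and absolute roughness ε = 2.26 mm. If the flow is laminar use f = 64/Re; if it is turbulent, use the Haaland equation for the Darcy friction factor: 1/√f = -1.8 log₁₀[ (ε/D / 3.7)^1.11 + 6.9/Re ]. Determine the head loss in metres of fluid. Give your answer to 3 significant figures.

Q = 5.83 L/s = 5.83/1000 = 0.00583 m³/s.
Cross-sectional area A = πD²/4 = π(0.0611)²/4 = 0.002932 m²; mean velocity V = Q/A = 0.00583/0.002932 = 1.988 m/s.
Reynolds number Re = ρVD/μ = 995 · 1.988 · 0.0611 / 0.000552 = 2.19e+05.
Re > 4000 → turbulent. Relative roughness ε/D = 0.00226/0.0611 = 0.037. Haaland: 1/√f = -1.8 log₁₀[(0.037/3.7)^1.11 + 6.9/2.19e+05] = -1.8 log₁₀[0.00602 + 3.15e-05] = 3.992, so f = 0.06274.
Darcy-Weisbach: ΔP = f(L/D)(ρV²/2) = 0.06274·(1210/0.0611)·(995·1.988²/2) = 0.06274·1.98e+04·1967 = 2.444e+06 Pa.
Head loss h_f = ΔP/(ρg) = 2.444e+06/(995·9.81) = 250 m.

h_f ≈ 250 m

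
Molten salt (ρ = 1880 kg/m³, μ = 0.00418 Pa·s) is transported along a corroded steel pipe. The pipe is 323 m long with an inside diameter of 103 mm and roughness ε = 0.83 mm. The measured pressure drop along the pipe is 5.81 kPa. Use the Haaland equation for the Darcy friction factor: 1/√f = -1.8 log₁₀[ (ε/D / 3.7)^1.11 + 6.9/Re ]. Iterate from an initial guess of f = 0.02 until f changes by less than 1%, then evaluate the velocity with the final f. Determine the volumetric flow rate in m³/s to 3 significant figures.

Q ≈ 0.00183 m³/s

Rearranging Darcy-Weisbach: V = √(2·ΔP·D/(f·L·ρ)). With ε/D = 0.00083/0.103 = 0.00806, iterate starting from f = 0.02:
  f = 0.02 → V = √(2·5810·0.103/(0.02·323·1880)) = 0.3139 m/s; Re = ρVD/μ = 1.454e+04; f → 0.03936
  f = 0.03936 → V = 0.2238 m/s; Re = 1.037e+04; f → 0.04079
  f = 0.04079 → V = 0.2198 m/s; Re = 1.018e+04; f → 0.04088
Converged (Δf/f < 1%). With the final f = 0.04088: V = √(2·5810·0.103/(0.04088·323·1880)) = 0.2196 m/s.
Q = V·A = 0.2196·(π/4·0.103²) = 0.00183 m³/s = 0.00183 m³/s.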